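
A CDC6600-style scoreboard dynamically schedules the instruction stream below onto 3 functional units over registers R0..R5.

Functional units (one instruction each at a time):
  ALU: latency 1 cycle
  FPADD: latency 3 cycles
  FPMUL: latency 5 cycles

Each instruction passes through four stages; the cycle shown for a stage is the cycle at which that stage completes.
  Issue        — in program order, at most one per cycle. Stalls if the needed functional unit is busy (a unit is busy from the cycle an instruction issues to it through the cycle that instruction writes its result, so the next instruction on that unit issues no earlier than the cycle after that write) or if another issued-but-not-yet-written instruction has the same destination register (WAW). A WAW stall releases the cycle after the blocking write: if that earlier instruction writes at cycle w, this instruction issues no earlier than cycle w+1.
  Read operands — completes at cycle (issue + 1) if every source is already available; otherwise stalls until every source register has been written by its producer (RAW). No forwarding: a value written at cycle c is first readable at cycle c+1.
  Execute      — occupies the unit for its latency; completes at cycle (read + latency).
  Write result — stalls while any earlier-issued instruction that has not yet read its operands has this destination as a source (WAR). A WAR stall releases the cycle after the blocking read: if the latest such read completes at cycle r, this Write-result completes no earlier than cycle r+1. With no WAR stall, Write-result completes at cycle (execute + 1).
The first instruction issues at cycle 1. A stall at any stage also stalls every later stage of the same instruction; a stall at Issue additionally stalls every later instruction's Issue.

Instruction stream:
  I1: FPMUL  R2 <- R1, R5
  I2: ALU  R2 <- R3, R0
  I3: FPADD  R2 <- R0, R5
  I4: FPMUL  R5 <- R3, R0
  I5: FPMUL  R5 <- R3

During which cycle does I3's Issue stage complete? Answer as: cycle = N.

t=1  I1 dispatched to FPMUL
t=2  I1 operands ready
t=7  I1 complete
t=8  R2←I1
t=9  I2 dispatched to ALU
t=10  I2 operands ready
t=11  I2 complete
t=12  R2←I2
t=13  I3 dispatched to FPADD
t=14  I3 operands ready | I4 dispatched to FPMUL
t=15  I4 operands ready
t=17  I3 complete
t=18  R2←I3
t=20  I4 complete
t=21  R5←I4
t=22  I5 dispatched to FPMUL
t=23  I5 operands ready
t=28  I5 complete
t=29  R5←I5

cycle = 13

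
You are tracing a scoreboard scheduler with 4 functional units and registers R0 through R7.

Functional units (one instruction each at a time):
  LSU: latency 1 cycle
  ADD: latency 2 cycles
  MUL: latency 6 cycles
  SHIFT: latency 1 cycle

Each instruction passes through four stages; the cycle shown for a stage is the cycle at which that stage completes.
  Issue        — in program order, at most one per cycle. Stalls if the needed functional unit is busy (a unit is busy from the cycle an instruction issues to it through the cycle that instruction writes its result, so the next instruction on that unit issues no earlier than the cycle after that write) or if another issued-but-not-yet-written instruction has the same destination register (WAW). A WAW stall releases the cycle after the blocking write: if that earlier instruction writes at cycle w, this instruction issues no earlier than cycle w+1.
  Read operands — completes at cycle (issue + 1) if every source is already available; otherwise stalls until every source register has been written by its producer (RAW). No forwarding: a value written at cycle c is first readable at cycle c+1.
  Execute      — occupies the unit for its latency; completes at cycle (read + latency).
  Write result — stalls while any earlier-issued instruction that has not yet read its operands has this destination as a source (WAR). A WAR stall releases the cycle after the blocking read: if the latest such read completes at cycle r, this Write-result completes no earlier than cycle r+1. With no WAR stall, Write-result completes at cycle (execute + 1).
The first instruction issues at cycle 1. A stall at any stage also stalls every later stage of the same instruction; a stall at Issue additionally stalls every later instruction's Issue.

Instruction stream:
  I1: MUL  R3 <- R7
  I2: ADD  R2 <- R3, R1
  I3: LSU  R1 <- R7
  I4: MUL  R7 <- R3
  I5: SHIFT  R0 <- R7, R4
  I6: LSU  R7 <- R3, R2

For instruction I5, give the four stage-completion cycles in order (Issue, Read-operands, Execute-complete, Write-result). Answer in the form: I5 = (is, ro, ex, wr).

t=1  issue I1 (MUL)
t=2  I1 read-ops, issue I2 (ADD)
t=3  issue I3 (LSU)
t=4  I3 read-ops
t=5  I3 finished on LSU
t=8  I1 finished on MUL
t=9  I1→R3
t=10  I2 read-ops, issue I4 (MUL)
t=11  I3→R1, I4 read-ops, issue I5 (SHIFT)
t=12  I2 finished on ADD
t=13  I2→R2
t=17  I4 finished on MUL
t=18  I4→R7
t=19  I5 read-ops, issue I6 (LSU)
t=20  I5 finished on SHIFT, I6 read-ops
t=21  I5→R0, I6 finished on LSU
t=22  I6→R7

I5 = (11, 19, 20, 21)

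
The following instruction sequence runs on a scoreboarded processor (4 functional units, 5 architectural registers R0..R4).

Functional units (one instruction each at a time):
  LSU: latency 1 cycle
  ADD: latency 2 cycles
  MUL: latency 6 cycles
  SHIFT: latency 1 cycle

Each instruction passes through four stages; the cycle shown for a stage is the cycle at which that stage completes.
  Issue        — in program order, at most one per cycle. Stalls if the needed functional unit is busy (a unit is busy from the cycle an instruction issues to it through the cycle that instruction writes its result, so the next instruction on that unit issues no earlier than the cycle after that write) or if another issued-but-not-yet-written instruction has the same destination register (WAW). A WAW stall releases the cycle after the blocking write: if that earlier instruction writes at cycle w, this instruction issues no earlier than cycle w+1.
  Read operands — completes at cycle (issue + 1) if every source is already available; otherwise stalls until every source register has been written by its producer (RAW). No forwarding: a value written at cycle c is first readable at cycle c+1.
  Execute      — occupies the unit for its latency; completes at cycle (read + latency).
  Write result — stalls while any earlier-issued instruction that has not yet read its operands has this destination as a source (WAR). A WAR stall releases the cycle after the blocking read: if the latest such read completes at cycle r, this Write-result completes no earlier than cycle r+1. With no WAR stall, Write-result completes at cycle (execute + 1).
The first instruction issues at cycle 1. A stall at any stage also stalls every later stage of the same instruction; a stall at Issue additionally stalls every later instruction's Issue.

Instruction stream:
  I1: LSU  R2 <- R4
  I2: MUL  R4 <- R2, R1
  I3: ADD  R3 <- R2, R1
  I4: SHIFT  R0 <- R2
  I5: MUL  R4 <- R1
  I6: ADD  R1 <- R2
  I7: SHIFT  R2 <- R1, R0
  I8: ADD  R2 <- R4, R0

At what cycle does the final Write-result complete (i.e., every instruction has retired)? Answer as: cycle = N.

cycle = 26

I1 -> (1, 2, 3, 4)
I2 -> (2, 5, 11, 12)  // RAW R2: wait I1 write@4
I3 -> (3, 5, 7, 8)  // RAW R2: wait I1 write@4
I4 -> (4, 5, 6, 7)
I5 -> (13, 14, 20, 21)  // struct: MUL busy until I2 writes@12
I6 -> (14, 15, 17, 18)
I7 -> (15, 19, 20, 21)  // RAW R1: wait I6 write@18
I8 -> (22, 23, 25, 26)  // WAW R2: wait I7 write@21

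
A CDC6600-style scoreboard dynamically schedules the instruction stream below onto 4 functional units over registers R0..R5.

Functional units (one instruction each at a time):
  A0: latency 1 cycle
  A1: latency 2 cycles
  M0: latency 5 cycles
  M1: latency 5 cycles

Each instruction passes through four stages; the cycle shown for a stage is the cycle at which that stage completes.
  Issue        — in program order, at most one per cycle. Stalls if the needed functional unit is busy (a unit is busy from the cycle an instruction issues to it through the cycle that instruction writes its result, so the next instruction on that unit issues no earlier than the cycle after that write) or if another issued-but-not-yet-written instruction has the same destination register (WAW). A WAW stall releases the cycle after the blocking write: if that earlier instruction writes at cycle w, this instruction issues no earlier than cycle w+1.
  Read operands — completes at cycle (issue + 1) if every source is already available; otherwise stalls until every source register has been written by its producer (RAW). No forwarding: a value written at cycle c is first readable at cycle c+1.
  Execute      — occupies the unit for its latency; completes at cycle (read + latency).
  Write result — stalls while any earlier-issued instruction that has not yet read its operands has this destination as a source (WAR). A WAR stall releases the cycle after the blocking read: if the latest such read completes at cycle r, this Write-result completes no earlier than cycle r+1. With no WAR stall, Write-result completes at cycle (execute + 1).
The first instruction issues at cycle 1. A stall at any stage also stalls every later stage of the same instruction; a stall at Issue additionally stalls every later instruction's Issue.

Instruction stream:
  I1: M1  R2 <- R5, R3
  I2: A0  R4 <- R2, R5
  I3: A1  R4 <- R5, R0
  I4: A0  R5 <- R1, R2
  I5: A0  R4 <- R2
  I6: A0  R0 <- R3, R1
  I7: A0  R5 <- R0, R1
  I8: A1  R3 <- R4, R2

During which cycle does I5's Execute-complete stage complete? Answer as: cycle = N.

cycle = 19

cycle 1: I1 issues→M1
cycle 2: I1 reads | I2 issues→A0
cycle 7: I1 exec-done
cycle 8: I1 writes R2
cycle 9: I2 reads
cycle 10: I2 exec-done
cycle 11: I2 writes R4
cycle 12: I3 issues→A1
cycle 13: I3 reads | I4 issues→A0
cycle 14: I4 reads
cycle 15: I3 exec-done | I4 exec-done
cycle 16: I3 writes R4 | I4 writes R5
cycle 17: I5 issues→A0
cycle 18: I5 reads
cycle 19: I5 exec-done
cycle 20: I5 writes R4
cycle 21: I6 issues→A0
cycle 22: I6 reads
cycle 23: I6 exec-done
cycle 24: I6 writes R0
cycle 25: I7 issues→A0
cycle 26: I7 reads | I8 issues→A1
cycle 27: I7 exec-done | I8 reads
cycle 28: I7 writes R5
cycle 29: I8 exec-done
cycle 30: I8 writes R3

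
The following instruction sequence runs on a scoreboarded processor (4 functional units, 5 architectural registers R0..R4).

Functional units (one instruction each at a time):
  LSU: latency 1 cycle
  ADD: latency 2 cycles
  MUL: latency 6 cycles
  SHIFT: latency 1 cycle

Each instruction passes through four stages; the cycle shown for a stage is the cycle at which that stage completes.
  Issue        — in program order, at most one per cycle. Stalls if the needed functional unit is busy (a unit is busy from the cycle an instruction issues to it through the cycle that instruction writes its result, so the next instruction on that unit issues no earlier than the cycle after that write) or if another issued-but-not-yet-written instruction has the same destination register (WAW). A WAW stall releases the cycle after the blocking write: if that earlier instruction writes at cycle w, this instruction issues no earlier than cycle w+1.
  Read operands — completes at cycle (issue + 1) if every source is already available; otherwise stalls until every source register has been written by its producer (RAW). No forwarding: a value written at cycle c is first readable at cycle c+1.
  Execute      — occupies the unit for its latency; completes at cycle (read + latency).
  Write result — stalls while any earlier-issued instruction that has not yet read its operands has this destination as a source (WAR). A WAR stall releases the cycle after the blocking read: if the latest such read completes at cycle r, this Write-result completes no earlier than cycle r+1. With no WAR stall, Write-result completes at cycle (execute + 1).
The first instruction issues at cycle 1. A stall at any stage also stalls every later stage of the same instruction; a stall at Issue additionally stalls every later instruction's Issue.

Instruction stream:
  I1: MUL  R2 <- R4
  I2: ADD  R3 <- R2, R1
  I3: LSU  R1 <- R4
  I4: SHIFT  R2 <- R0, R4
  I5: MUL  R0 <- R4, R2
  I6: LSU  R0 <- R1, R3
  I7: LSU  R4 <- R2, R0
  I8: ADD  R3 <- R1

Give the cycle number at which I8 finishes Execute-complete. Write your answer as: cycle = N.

I1 -> (1, 2, 8, 9)
I2 -> (2, 10, 12, 13)  // RAW R2: wait I1 write@9
I3 -> (3, 4, 5, 11)  // WAR R1: wait I2 read@10
I4 -> (10, 11, 12, 13)  // WAW R2: wait I1 write@9
I5 -> (11, 14, 20, 21)  // RAW R2: wait I4 write@13
I6 -> (22, 23, 24, 25)  // WAW R0: wait I5 write@21
I7 -> (26, 27, 28, 29)  // struct: LSU busy until I6 writes@25
I8 -> (27, 28, 30, 31)

cycle = 30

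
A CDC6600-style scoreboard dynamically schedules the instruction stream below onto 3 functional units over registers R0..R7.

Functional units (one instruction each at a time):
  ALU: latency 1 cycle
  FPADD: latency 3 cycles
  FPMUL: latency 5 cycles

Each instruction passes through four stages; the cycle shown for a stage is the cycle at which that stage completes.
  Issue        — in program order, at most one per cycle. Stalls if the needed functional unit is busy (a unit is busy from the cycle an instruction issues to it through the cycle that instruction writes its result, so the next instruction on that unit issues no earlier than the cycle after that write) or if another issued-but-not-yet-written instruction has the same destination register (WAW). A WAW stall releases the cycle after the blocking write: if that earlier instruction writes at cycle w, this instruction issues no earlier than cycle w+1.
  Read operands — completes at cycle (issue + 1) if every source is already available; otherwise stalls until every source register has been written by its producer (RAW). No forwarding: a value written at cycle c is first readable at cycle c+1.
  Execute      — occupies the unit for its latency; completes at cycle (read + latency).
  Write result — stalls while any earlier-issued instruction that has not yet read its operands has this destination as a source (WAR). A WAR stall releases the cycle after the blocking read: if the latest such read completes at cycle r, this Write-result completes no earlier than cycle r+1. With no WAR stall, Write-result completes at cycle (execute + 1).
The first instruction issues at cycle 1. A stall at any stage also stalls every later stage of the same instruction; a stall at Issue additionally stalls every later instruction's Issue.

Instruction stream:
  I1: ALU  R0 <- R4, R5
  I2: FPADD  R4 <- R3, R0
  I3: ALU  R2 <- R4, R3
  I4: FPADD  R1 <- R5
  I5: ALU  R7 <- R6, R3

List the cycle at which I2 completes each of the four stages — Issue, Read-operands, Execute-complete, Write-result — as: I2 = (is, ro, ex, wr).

  I1 | 1 | 2 | 3 | 4
  I2 | 2 | 5 | 8 | 9   RAW R0: wait I1 write@4
  I3 | 5 | 10 | 11 | 12   struct: ALU busy until I1 writes@4 · RAW R4: wait I2 write@9
  I4 | 10 | 11 | 14 | 15   struct: FPADD busy until I2 writes@9
  I5 | 13 | 14 | 15 | 16   struct: ALU busy until I3 writes@12

I2 = (2, 5, 8, 9)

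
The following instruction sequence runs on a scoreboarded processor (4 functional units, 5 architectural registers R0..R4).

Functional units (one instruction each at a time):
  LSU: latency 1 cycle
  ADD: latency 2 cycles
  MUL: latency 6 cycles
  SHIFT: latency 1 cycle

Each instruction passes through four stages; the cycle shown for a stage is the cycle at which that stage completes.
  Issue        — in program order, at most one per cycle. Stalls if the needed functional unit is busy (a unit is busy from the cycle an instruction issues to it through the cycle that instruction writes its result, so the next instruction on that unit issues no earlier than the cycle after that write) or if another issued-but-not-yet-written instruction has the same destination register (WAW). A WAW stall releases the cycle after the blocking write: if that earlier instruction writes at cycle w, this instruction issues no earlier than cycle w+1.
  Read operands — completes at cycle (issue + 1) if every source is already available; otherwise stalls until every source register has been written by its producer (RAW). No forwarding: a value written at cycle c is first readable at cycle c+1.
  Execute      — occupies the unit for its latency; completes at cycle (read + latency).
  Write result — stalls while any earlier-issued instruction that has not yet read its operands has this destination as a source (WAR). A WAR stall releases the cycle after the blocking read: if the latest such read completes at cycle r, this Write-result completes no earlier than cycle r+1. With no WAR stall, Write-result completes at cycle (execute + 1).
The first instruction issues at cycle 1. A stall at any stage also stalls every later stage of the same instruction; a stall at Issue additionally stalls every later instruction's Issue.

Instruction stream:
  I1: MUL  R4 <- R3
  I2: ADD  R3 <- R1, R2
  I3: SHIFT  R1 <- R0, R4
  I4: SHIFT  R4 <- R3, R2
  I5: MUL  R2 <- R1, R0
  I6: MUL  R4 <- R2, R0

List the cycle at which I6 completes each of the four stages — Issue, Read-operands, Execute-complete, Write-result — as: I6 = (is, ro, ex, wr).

I6 = (23, 24, 30, 31)

t=1  I1 issues→MUL
t=2  I1 reads; I2 issues→ADD
t=3  I2 reads; I3 issues→SHIFT
t=5  I2 exec-done
t=6  I2 writes R3
t=8  I1 exec-done
t=9  I1 writes R4
t=10  I3 reads
t=11  I3 exec-done
t=12  I3 writes R1
t=13  I4 issues→SHIFT
t=14  I4 reads; I5 issues→MUL
t=15  I4 exec-done; I5 reads
t=16  I4 writes R4
t=21  I5 exec-done
t=22  I5 writes R2
t=23  I6 issues→MUL
t=24  I6 reads
t=30  I6 exec-done
t=31  I6 writes R4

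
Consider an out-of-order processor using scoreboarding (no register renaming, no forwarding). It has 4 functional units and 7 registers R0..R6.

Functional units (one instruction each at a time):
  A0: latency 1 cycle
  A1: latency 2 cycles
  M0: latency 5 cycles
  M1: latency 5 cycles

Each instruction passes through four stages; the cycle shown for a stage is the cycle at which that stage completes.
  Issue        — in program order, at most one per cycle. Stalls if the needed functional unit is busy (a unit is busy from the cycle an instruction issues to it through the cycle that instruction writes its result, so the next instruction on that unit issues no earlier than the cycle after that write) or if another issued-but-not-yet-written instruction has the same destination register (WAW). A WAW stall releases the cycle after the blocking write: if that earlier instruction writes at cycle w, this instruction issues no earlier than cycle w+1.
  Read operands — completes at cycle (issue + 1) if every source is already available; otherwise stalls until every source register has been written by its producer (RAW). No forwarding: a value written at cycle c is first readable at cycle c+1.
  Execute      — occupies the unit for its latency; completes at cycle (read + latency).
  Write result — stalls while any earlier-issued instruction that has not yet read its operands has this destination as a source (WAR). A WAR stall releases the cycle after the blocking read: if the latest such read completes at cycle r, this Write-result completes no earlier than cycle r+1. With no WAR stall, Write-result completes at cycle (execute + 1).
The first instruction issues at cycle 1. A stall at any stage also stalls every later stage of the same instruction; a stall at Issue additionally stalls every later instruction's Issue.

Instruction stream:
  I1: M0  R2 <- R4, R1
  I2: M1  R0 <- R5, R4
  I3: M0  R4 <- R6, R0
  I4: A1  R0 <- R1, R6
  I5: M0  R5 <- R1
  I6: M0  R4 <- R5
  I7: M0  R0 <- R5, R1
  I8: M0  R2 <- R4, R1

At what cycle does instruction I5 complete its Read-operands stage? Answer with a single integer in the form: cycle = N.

t=1  I1 dispatched to M0
t=2  I1 operands ready | I2 dispatched to M1
t=3  I2 operands ready
t=7  I1 complete
t=8  R2←I1 | I2 complete
t=9  R0←I2 | I3 dispatched to M0
t=10  I3 operands ready | I4 dispatched to A1
t=11  I4 operands ready
t=13  I4 complete
t=14  R0←I4
t=15  I3 complete
t=16  R4←I3
t=17  I5 dispatched to M0
t=18  I5 operands ready
t=23  I5 complete
t=24  R5←I5
t=25  I6 dispatched to M0
t=26  I6 operands ready
t=31  I6 complete
t=32  R4←I6
t=33  I7 dispatched to M0
t=34  I7 operands ready
t=39  I7 complete
t=40  R0←I7
t=41  I8 dispatched to M0
t=42  I8 operands ready
t=47  I8 complete
t=48  R2←I8

cycle = 18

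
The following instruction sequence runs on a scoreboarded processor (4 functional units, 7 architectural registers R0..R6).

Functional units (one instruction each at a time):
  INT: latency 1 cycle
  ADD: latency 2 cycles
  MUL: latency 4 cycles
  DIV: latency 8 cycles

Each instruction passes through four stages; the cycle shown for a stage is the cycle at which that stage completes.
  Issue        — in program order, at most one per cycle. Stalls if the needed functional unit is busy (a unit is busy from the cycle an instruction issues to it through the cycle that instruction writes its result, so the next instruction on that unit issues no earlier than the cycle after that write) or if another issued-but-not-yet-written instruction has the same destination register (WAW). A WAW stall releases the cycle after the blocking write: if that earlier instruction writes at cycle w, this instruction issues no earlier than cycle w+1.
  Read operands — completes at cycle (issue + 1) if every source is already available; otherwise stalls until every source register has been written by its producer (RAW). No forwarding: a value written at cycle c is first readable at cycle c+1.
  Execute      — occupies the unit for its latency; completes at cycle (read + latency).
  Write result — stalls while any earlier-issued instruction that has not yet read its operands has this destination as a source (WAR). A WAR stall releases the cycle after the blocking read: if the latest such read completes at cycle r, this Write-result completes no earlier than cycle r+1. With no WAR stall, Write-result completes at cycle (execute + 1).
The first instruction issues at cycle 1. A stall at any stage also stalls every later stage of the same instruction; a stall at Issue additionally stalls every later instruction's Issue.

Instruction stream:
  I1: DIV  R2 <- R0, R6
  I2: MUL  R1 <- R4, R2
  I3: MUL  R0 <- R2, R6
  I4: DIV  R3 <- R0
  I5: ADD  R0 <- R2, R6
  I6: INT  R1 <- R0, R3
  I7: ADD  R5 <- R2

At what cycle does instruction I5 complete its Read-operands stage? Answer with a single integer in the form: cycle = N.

c1: I1 dispatched to DIV
c2: I1 operands ready · I2 dispatched to MUL
c10: I1 complete
c11: R2←I1
c12: I2 operands ready
c16: I2 complete
c17: R1←I2
c18: I3 dispatched to MUL
c19: I3 operands ready · I4 dispatched to DIV
c23: I3 complete
c24: R0←I3
c25: I4 operands ready · I5 dispatched to ADD
c26: I5 operands ready · I6 dispatched to INT
c28: I5 complete
c29: R0←I5
c30: I7 dispatched to ADD
c31: I7 operands ready
c33: I4 complete · I7 complete
c34: R3←I4 · R5←I7
c35: I6 operands ready
c36: I6 complete
c37: R1←I6

cycle = 26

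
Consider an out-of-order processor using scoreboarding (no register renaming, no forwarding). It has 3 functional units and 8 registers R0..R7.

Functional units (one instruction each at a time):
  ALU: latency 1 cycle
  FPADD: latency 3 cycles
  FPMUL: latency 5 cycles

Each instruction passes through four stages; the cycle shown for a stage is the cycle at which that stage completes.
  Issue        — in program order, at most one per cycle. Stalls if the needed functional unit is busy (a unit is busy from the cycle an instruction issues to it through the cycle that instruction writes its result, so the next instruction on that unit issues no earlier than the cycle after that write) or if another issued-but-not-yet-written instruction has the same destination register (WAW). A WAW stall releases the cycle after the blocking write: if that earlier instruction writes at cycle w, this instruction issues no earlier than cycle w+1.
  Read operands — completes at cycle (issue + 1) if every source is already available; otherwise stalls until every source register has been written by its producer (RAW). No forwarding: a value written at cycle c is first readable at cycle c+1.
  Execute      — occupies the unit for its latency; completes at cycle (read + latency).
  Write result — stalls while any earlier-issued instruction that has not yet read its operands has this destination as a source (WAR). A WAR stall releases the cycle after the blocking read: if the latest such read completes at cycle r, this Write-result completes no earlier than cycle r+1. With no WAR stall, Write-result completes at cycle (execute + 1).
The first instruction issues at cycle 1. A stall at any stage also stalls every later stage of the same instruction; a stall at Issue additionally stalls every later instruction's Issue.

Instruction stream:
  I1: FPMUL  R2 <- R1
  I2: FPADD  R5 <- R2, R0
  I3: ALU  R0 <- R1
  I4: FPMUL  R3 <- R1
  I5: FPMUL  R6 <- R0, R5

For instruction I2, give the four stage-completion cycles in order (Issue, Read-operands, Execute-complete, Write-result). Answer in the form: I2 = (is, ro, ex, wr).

I2 = (2, 9, 12, 13)

[1] issue I1 (FPMUL)
[2] I1 read-ops | issue I2 (FPADD)
[3] issue I3 (ALU)
[4] I3 read-ops
[5] I3 finished on ALU
[7] I1 finished on FPMUL
[8] I1→R2
[9] I2 read-ops | issue I4 (FPMUL)
[10] I3→R0 | I4 read-ops
[12] I2 finished on FPADD
[13] I2→R5
[15] I4 finished on FPMUL
[16] I4→R3
[17] issue I5 (FPMUL)
[18] I5 read-ops
[23] I5 finished on FPMUL
[24] I5→R6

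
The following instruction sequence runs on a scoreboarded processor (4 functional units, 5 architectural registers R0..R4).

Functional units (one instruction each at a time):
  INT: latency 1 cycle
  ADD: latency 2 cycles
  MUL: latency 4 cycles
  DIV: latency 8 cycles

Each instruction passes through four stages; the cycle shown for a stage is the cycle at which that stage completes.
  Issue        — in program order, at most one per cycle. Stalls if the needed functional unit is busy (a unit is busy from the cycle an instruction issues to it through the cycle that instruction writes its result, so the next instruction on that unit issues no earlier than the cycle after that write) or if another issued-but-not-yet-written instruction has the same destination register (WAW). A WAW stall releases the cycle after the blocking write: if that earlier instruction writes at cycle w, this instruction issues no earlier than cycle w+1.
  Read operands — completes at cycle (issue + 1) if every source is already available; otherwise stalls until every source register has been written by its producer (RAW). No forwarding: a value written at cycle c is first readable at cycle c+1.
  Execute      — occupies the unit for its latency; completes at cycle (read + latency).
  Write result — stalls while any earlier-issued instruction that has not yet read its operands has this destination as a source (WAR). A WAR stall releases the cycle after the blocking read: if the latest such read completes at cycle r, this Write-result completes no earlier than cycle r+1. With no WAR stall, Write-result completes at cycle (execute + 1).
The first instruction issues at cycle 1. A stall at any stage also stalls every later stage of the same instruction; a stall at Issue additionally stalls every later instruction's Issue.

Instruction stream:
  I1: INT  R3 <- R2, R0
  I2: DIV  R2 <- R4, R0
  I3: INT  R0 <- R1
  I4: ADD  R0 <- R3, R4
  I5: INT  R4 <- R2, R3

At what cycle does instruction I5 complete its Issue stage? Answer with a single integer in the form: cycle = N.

cycle = 10

cycle 1: I1 issues→INT
cycle 2: I1 reads, I2 issues→DIV
cycle 3: I1 exec-done, I2 reads
cycle 4: I1 writes R3
cycle 5: I3 issues→INT
cycle 6: I3 reads
cycle 7: I3 exec-done
cycle 8: I3 writes R0
cycle 9: I4 issues→ADD
cycle 10: I4 reads, I5 issues→INT
cycle 11: I2 exec-done
cycle 12: I2 writes R2, I4 exec-done
cycle 13: I4 writes R0, I5 reads
cycle 14: I5 exec-done
cycle 15: I5 writes R4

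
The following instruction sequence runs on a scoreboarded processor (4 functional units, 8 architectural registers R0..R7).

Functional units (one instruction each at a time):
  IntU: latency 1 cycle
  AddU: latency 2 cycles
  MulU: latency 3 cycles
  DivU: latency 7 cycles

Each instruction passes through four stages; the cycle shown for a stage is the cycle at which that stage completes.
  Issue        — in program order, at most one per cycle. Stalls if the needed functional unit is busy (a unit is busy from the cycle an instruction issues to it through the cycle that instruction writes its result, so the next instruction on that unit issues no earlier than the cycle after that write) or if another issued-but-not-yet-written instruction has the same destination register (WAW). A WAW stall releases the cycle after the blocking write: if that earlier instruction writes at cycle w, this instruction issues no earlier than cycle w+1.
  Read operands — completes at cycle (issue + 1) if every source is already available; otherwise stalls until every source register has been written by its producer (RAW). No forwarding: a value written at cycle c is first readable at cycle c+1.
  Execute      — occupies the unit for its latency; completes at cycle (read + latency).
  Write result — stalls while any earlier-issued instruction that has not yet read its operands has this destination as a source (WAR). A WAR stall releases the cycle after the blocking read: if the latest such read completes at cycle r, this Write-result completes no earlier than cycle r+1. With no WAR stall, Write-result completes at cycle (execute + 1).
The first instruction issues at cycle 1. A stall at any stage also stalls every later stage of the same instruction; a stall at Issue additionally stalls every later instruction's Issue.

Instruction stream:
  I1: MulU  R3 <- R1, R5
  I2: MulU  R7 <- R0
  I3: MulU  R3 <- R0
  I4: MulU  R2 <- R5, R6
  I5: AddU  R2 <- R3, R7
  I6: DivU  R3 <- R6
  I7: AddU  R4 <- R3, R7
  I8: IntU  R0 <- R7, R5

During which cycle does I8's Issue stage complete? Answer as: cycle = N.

cycle = 31

t=1  I1→MulU
t=2  I1 RO
t=5  I1 EX
t=6  I1 WR R3
t=7  I2→MulU
t=8  I2 RO
t=11  I2 EX
t=12  I2 WR R7
t=13  I3→MulU
t=14  I3 RO
t=17  I3 EX
t=18  I3 WR R3
t=19  I4→MulU
t=20  I4 RO
t=23  I4 EX
t=24  I4 WR R2
t=25  I5→AddU
t=26  I5 RO · I6→DivU
t=27  I6 RO
t=28  I5 EX
t=29  I5 WR R2
t=30  I7→AddU
t=31  I8→IntU
t=32  I8 RO
t=33  I8 EX
t=34  I6 EX · I8 WR R0
t=35  I6 WR R3
t=36  I7 RO
t=38  I7 EX
t=39  I7 WR R4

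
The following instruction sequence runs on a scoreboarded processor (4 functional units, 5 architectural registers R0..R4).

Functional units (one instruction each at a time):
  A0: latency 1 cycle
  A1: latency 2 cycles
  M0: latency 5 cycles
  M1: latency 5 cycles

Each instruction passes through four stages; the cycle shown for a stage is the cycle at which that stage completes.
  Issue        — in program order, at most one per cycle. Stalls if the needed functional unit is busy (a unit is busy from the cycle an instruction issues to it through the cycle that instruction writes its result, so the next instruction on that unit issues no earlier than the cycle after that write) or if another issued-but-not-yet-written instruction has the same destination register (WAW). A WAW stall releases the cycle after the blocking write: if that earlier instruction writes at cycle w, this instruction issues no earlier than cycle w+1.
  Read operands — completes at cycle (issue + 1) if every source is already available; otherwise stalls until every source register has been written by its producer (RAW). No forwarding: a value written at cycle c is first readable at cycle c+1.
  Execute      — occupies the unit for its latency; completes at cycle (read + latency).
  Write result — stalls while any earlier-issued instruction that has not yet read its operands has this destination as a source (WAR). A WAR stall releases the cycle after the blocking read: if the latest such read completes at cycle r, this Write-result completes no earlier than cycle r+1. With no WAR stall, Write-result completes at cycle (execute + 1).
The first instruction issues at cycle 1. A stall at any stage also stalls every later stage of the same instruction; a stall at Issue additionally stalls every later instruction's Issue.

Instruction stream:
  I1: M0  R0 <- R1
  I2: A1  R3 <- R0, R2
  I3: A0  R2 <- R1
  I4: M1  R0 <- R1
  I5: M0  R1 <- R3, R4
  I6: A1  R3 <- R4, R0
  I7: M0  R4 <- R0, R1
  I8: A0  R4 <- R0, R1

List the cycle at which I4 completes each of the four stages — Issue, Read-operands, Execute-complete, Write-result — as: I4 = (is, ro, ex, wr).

1) issue 1, read 2, done 7, write 8
2) issue 2, read 9, done 11, write 12  <RAW R0: wait I1 write@8>
3) issue 3, read 4, done 5, write 10  <WAR R2: wait I2 read@9>
4) issue 9, read 10, done 15, write 16  <WAW R0: wait I1 write@8>
5) issue 10, read 13, done 18, write 19  <RAW R3: wait I2 write@12>
6) issue 13, read 17, done 19, write 20  <struct: A1 busy until I2 writes@12 / RAW R0: wait I4 write@16>
7) issue 20, read 21, done 26, write 27  <struct: M0 busy until I5 writes@19>
8) issue 28, read 29, done 30, write 31  <WAW R4: wait I7 write@27>

I4 = (9, 10, 15, 16)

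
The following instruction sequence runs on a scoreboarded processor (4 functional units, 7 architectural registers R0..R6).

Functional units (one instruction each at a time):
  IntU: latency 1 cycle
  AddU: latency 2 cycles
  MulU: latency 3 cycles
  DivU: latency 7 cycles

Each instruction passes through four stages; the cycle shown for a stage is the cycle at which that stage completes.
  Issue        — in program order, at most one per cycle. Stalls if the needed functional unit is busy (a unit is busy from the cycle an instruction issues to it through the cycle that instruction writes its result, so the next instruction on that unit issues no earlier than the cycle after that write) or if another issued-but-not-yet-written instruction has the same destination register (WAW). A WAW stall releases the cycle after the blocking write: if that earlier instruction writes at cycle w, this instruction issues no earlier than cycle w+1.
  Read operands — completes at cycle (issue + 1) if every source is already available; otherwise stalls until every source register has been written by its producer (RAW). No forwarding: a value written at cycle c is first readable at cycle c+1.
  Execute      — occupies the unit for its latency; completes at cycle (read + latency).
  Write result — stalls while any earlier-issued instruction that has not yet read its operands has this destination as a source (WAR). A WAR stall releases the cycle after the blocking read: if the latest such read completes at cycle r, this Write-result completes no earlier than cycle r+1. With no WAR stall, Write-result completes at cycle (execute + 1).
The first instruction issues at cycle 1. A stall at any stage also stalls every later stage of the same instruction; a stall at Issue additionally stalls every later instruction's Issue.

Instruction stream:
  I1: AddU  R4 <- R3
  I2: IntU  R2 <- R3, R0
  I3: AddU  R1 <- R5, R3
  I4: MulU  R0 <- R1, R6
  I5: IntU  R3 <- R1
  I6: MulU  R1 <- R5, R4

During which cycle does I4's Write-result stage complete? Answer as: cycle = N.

1) issue 1, read 2, done 4, write 5
2) issue 2, read 3, done 4, write 5
3) issue 6, read 7, done 9, write 10  <struct: AddU busy until I1 writes@5>
4) issue 7, read 11, done 14, write 15  <RAW R1: wait I3 write@10>
5) issue 8, read 11, done 12, write 13  <RAW R1: wait I3 write@10>
6) issue 16, read 17, done 20, write 21  <struct: MulU busy until I4 writes@15>

cycle = 15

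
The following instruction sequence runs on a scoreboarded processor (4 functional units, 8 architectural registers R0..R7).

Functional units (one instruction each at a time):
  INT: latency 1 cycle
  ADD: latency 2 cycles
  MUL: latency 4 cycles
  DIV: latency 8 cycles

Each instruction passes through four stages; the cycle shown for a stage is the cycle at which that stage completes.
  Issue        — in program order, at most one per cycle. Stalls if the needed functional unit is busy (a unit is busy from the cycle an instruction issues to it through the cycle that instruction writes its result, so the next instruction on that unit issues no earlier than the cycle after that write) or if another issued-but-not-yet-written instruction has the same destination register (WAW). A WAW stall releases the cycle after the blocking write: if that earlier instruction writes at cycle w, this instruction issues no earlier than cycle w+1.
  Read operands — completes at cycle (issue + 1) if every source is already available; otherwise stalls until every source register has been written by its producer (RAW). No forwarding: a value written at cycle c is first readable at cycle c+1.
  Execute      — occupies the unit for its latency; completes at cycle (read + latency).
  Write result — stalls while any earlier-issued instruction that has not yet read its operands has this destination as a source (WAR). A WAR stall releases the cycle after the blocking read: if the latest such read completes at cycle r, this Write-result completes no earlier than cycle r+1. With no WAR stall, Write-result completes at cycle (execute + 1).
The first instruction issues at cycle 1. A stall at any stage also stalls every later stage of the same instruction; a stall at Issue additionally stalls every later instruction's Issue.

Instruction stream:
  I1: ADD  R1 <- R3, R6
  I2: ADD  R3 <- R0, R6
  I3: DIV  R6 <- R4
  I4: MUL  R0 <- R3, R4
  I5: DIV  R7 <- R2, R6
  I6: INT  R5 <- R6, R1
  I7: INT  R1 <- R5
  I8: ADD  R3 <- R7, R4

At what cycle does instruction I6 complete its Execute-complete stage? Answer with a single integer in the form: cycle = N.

cycle = 21

1) issue 1, read 2, done 4, write 5
2) issue 6, read 7, done 9, write 10  <struct: ADD busy until I1 writes@5>
3) issue 7, read 8, done 16, write 17
4) issue 8, read 11, done 15, write 16  <RAW R3: wait I2 write@10>
5) issue 18, read 19, done 27, write 28  <struct: DIV busy until I3 writes@17>
6) issue 19, read 20, done 21, write 22
7) issue 23, read 24, done 25, write 26  <struct: INT busy until I6 writes@22>
8) issue 24, read 29, done 31, write 32  <RAW R7: wait I5 write@28>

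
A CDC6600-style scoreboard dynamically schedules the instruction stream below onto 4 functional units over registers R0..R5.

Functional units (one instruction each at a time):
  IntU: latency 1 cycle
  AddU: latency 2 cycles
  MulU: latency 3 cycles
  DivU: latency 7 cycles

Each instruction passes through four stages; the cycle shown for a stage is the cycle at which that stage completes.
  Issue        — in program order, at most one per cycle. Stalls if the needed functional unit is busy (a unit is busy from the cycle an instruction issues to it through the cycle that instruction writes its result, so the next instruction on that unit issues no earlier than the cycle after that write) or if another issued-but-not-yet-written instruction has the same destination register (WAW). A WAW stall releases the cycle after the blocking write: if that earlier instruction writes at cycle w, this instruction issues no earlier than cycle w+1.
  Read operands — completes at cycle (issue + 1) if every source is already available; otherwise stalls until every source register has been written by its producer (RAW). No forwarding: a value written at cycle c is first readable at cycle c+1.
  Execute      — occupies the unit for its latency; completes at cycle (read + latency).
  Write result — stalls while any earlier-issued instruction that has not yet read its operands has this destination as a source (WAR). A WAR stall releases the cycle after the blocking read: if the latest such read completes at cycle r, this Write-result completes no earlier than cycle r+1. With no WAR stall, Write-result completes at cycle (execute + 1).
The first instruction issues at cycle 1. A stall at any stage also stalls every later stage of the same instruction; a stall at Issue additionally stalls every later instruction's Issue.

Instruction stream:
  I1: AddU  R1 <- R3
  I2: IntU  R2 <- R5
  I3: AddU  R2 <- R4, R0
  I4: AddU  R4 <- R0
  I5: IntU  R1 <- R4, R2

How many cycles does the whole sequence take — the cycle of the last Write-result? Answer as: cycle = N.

1) issue 1, read 2, done 4, write 5
2) issue 2, read 3, done 4, write 5
3) issue 6, read 7, done 9, write 10  <WAW R2: wait I2 write@5>
4) issue 11, read 12, done 14, write 15  <struct: AddU busy until I3 writes@10>
5) issue 12, read 16, done 17, write 18  <RAW R4: wait I4 write@15>

cycle = 18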